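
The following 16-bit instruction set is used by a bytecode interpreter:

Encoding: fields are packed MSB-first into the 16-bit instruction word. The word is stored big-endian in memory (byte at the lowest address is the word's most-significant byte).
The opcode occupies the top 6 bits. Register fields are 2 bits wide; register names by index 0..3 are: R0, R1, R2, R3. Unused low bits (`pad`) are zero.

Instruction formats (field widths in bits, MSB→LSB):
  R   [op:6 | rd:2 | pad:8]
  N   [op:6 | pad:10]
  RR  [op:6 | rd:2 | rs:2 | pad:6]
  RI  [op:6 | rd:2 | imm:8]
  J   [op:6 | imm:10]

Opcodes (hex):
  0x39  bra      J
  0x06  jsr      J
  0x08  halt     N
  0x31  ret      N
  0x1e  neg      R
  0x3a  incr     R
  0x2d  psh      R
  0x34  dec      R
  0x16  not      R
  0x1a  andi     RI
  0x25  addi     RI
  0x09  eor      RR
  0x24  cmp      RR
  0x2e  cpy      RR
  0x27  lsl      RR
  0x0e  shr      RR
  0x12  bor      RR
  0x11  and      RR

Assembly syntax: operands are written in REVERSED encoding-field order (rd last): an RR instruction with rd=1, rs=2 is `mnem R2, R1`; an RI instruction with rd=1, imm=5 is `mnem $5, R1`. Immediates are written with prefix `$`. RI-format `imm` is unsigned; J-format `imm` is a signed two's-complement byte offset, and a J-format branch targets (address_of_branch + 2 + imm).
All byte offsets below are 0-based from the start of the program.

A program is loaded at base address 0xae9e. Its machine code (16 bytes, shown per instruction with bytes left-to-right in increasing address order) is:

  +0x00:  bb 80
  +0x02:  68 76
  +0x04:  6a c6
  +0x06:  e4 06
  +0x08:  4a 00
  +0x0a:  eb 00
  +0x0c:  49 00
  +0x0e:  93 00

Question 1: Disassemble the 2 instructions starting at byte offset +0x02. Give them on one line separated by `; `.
off 0x02: read 68 76 as big → 0x6876
  opcode bits[15:10]=0x1a: andi/RI
  rd: (w>>8)&0x3=0x0 → R0
  imm: (w>>0)&0xff=0x76 → $118
off 0x04: read 6a c6 as big → 0x6ac6
  opcode bits[15:10]=0x1a: andi/RI
  rd: (w>>8)&0x3=0x2 → R2
  imm: (w>>0)&0xff=0xc6 → $198

andi $118, R0; andi $198, R2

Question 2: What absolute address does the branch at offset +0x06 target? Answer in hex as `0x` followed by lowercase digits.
0xaeac

@+06  big-endian(e4 06) = 0xe406
  op=0xe406>>10=0x39 ⇒ bra (J)
  [9:0] imm=6 = $6
  target = base 0xae9e + off 0x06 + 2 + imm 6 = 0xaeac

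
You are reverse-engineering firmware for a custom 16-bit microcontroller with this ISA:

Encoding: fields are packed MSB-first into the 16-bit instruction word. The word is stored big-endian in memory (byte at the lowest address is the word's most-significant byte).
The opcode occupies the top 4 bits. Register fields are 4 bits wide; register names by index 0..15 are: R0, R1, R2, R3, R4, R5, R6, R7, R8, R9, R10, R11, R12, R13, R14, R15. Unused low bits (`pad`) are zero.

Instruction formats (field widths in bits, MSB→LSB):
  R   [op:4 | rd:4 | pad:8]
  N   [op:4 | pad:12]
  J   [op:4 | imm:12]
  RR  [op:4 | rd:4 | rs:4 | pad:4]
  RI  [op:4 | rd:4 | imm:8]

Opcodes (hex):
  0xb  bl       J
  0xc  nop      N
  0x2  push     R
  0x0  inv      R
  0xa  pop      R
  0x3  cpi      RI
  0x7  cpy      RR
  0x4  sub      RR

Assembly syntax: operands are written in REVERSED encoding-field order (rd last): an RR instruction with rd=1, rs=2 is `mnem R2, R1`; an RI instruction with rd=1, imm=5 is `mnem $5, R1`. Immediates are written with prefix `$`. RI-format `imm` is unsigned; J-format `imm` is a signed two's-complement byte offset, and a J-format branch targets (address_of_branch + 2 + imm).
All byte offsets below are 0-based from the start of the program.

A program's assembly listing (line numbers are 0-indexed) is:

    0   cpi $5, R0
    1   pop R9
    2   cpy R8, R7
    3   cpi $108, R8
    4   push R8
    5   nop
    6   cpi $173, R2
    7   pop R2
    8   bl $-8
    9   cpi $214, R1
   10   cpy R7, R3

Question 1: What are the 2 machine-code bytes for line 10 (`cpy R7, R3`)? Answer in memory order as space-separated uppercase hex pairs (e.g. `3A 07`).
10. cpy fields op=0x7:4|rd=3:4|rs=7:4|pad=0:4 → word 7370h → 73 70

73 70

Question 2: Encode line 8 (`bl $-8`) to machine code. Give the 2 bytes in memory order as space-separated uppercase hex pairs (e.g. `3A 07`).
L8: bl op=0xb:4|imm=-8:12 ⇒ 0xbff8 ⇒ big bf f8

BF F8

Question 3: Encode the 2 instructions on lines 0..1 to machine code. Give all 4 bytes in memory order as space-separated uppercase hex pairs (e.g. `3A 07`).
30 05 A9 00

0. cpi fields op=0x3:4|rd=0:4|imm=5:8 → word 3005h → 30 05
1. pop fields op=0xa:4|rd=9:4|pad=0:8 → word a900h → a9 00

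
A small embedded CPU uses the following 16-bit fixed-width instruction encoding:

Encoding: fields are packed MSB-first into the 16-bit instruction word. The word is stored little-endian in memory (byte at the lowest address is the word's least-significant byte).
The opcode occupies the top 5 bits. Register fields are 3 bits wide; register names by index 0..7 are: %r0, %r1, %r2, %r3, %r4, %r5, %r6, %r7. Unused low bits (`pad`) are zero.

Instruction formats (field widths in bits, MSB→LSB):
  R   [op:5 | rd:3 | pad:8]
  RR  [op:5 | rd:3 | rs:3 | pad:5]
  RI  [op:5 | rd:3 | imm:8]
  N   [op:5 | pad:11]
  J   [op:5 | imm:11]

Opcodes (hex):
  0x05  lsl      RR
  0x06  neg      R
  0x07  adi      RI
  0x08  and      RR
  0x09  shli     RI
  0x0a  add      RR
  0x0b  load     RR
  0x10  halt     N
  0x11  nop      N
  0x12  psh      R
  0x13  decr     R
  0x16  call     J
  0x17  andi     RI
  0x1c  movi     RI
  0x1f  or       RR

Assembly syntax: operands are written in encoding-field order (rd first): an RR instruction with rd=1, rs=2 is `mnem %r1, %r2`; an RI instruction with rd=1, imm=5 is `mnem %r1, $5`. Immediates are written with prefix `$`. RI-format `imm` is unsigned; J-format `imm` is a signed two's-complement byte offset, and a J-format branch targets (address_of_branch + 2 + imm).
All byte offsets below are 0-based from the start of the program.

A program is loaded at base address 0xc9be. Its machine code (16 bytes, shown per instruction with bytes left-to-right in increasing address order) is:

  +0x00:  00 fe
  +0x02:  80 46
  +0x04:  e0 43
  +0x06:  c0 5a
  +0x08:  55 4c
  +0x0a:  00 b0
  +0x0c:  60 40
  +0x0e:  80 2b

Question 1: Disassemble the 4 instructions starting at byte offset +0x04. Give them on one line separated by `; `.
and %r3, %r7; load %r2, %r6; shli %r4, $85; call $0

+0x04: e0 43 ⇒ word 0x43e0 (little)
  top 5b → 0x8 → and [RR]
  rd: (w>>8)&0x7=0x3 → %r3
  rs: (w>>5)&0x7=0x7 → %r7
+0x06: c0 5a ⇒ word 0x5ac0 (little)
  top 5b → 0xb → load [RR]
  rd: (w>>8)&0x7=0x2 → %r2
  rs: (w>>5)&0x7=0x6 → %r6
+0x08: 55 4c ⇒ word 0x4c55 (little)
  top 5b → 0x9 → shli [RI]
  rd: (w>>8)&0x7=0x4 → %r4
  imm: (w>>0)&0xff=0x55 → $85
+0x0a: 00 b0 ⇒ word 0xb000 (little)
  top 5b → 0x16 → call [J]
  imm: (w>>0)&0x7ff=0x0 → $0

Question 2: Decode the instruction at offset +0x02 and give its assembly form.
and %r6, %r4

off 0x02: read 80 46 as little → 0x4680
  top 5b → 0x8 → and [RR]
  rd@[10:8]=0x6 ⇒ %r6
  rs@[7:5]=0x4 ⇒ %r4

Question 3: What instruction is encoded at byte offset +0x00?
or %r6, %r0

+0x00: 00 fe ⇒ word 0xfe00 (little)
  top 5b → 0x1f → or [RR]
  [10:8] rd=6 = %r6
  [7:5] rs=0 = %r0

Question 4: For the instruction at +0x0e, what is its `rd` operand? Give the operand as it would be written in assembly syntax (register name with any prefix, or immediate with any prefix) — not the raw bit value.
@+0e  little-endian(80 2b) = 0x2b80
  top 5b → 0x5 → lsl [RR]
  rd: (w>>8)&0x7=0x3 → %r3
  rs: (w>>5)&0x7=0x4 → %r4

%r3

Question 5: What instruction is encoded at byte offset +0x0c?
and %r0, %r3

[0c] 60 40 → 0x4060
  op=0x4060>>11=0x8 ⇒ and (RR)
  rd@[10:8]=0x0 ⇒ %r0
  rs@[7:5]=0x3 ⇒ %r3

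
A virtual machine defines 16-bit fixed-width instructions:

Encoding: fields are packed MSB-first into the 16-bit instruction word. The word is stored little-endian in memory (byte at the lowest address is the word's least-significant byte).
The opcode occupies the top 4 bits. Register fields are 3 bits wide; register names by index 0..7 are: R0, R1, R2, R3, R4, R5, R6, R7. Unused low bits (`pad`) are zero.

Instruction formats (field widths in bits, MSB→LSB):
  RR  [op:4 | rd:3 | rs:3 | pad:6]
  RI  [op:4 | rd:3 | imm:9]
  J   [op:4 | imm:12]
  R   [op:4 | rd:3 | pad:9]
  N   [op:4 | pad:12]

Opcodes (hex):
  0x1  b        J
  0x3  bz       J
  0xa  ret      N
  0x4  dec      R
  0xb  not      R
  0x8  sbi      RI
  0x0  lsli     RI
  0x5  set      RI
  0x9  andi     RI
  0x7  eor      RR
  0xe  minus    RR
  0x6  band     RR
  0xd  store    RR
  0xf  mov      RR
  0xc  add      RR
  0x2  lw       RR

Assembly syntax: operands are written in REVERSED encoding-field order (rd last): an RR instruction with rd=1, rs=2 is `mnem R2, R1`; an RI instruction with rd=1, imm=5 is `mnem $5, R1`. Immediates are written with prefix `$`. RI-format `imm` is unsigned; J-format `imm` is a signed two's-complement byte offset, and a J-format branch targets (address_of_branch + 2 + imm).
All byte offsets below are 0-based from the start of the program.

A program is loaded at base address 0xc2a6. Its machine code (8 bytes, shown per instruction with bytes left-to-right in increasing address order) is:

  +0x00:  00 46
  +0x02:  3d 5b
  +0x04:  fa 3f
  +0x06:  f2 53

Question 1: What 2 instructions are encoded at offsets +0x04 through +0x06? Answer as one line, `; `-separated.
bz $-6; set $498, R1

@+04  little-endian(fa 3f) = 0x3ffa
  top 4b → 0x3 → bz [J]
  imm@[11:0]=0xffa (s12→-6) ⇒ $-6
@+06  little-endian(f2 53) = 0x53f2
  top 4b → 0x5 → set [RI]
  rd@[11:9]=0x1 ⇒ R1
  imm@[8:0]=0x1f2 ⇒ $498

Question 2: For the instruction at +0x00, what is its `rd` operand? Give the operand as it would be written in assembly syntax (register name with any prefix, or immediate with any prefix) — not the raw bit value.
R3

[00] 00 46 → 0x4600
  top 4b → 0x4 → dec [R]
  rd: (w>>9)&0x7=0x3 → R3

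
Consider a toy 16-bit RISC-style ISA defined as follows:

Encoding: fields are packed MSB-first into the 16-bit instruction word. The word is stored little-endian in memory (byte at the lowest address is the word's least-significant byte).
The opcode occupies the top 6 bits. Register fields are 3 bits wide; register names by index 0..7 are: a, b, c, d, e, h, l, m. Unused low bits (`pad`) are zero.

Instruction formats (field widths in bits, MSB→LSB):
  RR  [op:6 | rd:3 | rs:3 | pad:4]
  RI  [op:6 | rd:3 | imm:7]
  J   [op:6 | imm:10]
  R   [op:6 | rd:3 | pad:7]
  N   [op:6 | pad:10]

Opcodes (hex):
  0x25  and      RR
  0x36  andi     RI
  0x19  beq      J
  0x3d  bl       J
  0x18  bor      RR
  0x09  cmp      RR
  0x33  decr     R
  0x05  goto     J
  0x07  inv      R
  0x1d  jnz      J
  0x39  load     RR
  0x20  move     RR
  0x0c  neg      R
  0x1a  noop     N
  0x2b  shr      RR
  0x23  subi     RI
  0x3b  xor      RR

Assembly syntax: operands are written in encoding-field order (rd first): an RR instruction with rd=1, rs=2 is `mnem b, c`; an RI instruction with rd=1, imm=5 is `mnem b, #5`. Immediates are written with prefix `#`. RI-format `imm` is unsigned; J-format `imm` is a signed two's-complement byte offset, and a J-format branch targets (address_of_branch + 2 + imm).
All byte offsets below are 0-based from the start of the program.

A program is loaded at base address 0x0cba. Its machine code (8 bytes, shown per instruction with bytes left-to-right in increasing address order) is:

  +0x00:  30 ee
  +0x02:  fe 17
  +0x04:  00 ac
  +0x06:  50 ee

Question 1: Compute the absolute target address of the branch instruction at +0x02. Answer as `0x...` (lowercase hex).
0x0cbc

+0x02: fe 17 ⇒ word 0x17fe (little)
  top 6b → 0x5 → goto [J]
  imm@[9:0]=0x3fe (s10→-2) ⇒ #-2
  target = base 0x0cba + off 0x02 + 2 + imm -2 = 0x0cbc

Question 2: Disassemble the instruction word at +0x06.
xor e, h

@+06  little-endian(50 ee) = 0xee50
  top 6b → 0x3b → xor [RR]
  rd@[9:7]=0x4 ⇒ e
  rs@[6:4]=0x5 ⇒ h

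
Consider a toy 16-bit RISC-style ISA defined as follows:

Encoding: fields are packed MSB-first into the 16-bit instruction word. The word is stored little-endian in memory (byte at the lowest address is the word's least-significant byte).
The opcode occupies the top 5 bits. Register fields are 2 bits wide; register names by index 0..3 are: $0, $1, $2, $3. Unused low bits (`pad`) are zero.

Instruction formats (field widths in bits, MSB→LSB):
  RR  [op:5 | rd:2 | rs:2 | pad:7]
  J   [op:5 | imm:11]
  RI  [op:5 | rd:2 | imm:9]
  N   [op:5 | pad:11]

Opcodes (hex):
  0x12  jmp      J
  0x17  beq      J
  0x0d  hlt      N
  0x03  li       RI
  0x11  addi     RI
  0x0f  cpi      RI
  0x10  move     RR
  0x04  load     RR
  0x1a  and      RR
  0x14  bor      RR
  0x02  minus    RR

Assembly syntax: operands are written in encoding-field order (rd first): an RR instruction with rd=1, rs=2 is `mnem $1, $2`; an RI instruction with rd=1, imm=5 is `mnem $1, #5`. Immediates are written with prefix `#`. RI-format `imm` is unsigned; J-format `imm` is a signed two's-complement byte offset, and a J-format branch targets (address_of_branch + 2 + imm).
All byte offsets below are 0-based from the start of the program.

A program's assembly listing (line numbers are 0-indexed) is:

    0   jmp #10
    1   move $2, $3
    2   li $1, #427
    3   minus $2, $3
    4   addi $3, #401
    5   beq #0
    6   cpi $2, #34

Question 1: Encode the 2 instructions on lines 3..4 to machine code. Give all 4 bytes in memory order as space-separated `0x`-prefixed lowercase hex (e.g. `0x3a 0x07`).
0x80 0x15 0x91 0x8f

3. minus fields op=0x2:5|rd=2:2|rs=3:2|pad=0:7 → word 1580h → 80 15
4. addi fields op=0x11:5|rd=3:2|imm=401:9 → word 8f91h → 91 8f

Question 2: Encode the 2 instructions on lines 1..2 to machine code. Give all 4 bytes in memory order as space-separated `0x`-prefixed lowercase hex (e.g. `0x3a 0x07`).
line 1 (move): pack op=0x10:5|rd=2:2|rs=3:2|pad=0:7 = 0x8580; little→ 80 85
line 2 (li): pack op=0x3:5|rd=1:2|imm=427:9 = 0x1bab; little→ ab 1b

0x80 0x85 0xab 0x1b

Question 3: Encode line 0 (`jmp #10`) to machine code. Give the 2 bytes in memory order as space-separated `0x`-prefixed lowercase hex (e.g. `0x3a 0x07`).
L0: jmp op=0x12:5|imm=10:11 ⇒ 0x900a ⇒ little 0a 90

0x0a 0x90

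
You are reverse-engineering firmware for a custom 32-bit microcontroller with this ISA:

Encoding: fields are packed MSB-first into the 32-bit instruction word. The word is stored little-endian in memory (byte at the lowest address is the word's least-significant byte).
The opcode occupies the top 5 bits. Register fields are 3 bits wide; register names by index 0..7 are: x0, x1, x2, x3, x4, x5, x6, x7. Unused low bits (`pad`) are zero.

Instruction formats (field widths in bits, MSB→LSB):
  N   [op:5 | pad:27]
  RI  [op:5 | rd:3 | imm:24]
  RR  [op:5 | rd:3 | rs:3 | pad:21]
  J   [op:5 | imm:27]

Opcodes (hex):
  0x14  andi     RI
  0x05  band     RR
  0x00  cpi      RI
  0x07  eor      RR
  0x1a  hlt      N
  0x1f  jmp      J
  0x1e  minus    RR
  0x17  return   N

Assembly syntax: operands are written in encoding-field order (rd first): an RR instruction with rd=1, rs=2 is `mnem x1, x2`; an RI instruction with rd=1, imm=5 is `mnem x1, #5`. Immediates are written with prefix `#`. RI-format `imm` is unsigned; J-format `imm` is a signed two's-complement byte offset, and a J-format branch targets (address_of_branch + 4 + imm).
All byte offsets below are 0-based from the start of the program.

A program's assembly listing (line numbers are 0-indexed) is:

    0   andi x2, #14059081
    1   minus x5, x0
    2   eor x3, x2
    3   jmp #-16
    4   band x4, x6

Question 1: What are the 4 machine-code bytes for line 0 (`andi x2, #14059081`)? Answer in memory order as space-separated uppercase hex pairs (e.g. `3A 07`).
0. andi fields op=0x14:5|rd=2:3|imm=14059081:24 → word a2d68649h → 49 86 d6 a2

49 86 D6 A2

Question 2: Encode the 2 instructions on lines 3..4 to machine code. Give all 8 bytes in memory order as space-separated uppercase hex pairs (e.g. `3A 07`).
3. jmp fields op=0x1f:5|imm=-16:27 → word fffffff0h → f0 ff ff ff
4. band fields op=0x5:5|rd=4:3|rs=6:3|pad=0:21 → word 2cc00000h → 00 00 c0 2c

F0 FF FF FF 00 00 C0 2C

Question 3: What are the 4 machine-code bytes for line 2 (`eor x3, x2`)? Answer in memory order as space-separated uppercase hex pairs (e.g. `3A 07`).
00 00 40 3B

2. eor fields op=0x7:5|rd=3:3|rs=2:3|pad=0:21 → word 3b400000h → 00 00 40 3b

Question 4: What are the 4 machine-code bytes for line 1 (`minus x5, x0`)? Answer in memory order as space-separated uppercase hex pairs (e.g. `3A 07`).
00 00 00 F5

L1: minus op=0x1e:5|rd=5:3|rs=0:3|pad=0:21 ⇒ 0xf5000000 ⇒ little 00 00 00 f5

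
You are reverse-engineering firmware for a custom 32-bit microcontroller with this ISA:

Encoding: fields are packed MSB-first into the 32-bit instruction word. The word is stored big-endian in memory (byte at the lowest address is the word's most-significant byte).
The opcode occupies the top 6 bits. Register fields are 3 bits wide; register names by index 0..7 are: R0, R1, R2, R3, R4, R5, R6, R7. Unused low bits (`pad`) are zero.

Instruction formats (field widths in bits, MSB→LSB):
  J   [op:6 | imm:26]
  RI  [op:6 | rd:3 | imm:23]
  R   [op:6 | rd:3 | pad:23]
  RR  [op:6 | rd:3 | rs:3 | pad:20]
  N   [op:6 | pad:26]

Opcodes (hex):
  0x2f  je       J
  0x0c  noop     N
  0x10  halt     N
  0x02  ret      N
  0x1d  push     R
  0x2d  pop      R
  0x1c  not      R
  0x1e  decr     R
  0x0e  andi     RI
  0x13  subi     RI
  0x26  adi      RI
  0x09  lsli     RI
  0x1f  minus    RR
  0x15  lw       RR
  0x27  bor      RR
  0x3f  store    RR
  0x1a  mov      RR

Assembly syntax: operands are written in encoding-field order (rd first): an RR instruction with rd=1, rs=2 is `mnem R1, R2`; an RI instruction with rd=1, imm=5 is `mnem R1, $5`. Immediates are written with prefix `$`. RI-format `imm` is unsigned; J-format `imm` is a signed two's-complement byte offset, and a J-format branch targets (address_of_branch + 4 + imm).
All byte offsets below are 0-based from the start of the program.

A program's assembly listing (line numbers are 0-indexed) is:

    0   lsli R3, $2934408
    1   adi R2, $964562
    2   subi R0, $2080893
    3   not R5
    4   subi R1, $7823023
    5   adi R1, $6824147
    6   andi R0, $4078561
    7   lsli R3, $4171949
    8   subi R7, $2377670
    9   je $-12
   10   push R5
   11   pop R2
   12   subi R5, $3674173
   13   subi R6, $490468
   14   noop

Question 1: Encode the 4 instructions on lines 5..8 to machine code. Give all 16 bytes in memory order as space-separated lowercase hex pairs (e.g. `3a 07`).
L5: adi op=0x26:6|rd=1:3|imm=6824147:23 ⇒ 0x98e820d3 ⇒ big 98 e8 20 d3
L6: andi op=0xe:6|rd=0:3|imm=4078561:23 ⇒ 0x383e3be1 ⇒ big 38 3e 3b e1
L7: lsli op=0x9:6|rd=3:3|imm=4171949:23 ⇒ 0x25bfa8ad ⇒ big 25 bf a8 ad
L8: subi op=0x13:6|rd=7:3|imm=2377670:23 ⇒ 0x4fa447c6 ⇒ big 4f a4 47 c6

98 e8 20 d3 38 3e 3b e1 25 bf a8 ad 4f a4 47 c6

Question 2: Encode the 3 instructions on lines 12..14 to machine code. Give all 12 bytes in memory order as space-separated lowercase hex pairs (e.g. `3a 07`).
4e b8 10 3d 4f 07 7b e4 30 00 00 00

12. subi fields op=0x13:6|rd=5:3|imm=3674173:23 → word 4eb8103dh → 4e b8 10 3d
13. subi fields op=0x13:6|rd=6:3|imm=490468:23 → word 4f077be4h → 4f 07 7b e4
14. noop fields op=0xc:6|pad=0:26 → word 30000000h → 30 00 00 00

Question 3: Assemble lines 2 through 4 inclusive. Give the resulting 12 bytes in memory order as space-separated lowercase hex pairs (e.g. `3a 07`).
L2: subi op=0x13:6|rd=0:3|imm=2080893:23 ⇒ 0x4c1fc07d ⇒ big 4c 1f c0 7d
L3: not op=0x1c:6|rd=5:3|pad=0:23 ⇒ 0x72800000 ⇒ big 72 80 00 00
L4: subi op=0x13:6|rd=1:3|imm=7823023:23 ⇒ 0x4cf75eaf ⇒ big 4c f7 5e af

4c 1f c0 7d 72 80 00 00 4c f7 5e af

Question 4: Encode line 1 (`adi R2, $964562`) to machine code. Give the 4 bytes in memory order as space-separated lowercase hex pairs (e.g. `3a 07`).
99 0e b7 d2

L1: adi op=0x26:6|rd=2:3|imm=964562:23 ⇒ 0x990eb7d2 ⇒ big 99 0e b7 d2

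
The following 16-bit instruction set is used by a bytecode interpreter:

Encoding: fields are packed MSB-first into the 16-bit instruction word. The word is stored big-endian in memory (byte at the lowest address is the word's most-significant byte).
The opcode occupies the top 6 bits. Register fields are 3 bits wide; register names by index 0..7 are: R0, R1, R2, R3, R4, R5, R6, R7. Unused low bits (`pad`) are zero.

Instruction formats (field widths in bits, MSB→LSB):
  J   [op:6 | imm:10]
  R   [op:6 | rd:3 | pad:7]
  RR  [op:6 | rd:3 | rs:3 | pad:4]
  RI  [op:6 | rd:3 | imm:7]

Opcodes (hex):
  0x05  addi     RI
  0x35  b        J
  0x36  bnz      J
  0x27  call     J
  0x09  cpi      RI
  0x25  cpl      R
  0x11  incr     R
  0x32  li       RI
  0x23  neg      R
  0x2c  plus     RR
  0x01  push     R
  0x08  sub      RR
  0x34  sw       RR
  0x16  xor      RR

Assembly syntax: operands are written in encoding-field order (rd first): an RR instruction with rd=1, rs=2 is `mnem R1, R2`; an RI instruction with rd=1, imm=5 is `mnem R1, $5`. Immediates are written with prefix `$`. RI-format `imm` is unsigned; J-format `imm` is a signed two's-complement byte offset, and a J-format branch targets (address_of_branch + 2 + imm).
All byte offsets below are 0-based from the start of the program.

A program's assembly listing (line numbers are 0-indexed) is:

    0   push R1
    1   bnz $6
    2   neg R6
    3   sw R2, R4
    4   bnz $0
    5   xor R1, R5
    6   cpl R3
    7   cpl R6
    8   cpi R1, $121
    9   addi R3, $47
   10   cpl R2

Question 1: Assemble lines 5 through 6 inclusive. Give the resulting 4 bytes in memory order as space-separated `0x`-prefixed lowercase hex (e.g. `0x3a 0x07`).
0x58 0xd0 0x95 0x80

line 5 (xor): pack op=0x16:6|rd=1:3|rs=5:3|pad=0:4 = 0x58d0; big→ 58 d0
line 6 (cpl): pack op=0x25:6|rd=3:3|pad=0:7 = 0x9580; big→ 95 80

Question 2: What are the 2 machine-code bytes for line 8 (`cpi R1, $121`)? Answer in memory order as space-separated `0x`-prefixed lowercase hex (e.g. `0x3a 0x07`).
L8: cpi op=0x9:6|rd=1:3|imm=121:7 ⇒ 0x24f9 ⇒ big 24 f9

0x24 0xf9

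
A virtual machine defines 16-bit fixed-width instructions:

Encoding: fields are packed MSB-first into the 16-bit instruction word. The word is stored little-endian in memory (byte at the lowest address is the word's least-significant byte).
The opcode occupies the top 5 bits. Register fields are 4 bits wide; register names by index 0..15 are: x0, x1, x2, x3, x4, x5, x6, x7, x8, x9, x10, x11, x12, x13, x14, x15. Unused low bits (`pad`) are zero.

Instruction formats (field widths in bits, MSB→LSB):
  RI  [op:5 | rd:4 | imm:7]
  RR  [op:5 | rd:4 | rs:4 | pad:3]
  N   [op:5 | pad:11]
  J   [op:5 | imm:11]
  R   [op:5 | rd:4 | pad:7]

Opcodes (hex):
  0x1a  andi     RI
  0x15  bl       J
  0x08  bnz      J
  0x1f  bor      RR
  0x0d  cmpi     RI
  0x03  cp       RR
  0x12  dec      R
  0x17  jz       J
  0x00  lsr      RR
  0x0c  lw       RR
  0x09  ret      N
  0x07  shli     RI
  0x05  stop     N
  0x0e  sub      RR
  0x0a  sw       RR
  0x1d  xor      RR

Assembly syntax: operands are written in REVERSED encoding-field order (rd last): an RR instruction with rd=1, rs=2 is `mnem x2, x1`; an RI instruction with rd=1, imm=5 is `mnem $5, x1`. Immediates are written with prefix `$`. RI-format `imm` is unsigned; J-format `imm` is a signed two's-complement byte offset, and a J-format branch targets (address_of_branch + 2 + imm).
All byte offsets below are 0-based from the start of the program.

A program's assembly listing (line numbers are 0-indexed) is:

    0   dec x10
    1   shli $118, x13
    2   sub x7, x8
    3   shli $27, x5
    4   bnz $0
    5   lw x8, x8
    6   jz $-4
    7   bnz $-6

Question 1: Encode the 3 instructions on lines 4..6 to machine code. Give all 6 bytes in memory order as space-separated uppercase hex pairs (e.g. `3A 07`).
00 40 40 64 FC BF

line 4 (bnz): pack op=0x8:5|imm=0:11 = 0x4000; little→ 00 40
line 5 (lw): pack op=0xc:5|rd=8:4|rs=8:4|pad=0:3 = 0x6440; little→ 40 64
line 6 (jz): pack op=0x17:5|imm=-4:11 = 0xbffc; little→ fc bf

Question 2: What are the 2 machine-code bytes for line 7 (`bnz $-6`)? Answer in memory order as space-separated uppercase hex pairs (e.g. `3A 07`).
FA 47

line 7 (bnz): pack op=0x8:5|imm=-6:11 = 0x47fa; little→ fa 47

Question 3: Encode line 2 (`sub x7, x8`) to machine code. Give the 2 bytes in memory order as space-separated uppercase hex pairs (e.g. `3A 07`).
38 74

L2: sub op=0xe:5|rd=8:4|rs=7:4|pad=0:3 ⇒ 0x7438 ⇒ little 38 74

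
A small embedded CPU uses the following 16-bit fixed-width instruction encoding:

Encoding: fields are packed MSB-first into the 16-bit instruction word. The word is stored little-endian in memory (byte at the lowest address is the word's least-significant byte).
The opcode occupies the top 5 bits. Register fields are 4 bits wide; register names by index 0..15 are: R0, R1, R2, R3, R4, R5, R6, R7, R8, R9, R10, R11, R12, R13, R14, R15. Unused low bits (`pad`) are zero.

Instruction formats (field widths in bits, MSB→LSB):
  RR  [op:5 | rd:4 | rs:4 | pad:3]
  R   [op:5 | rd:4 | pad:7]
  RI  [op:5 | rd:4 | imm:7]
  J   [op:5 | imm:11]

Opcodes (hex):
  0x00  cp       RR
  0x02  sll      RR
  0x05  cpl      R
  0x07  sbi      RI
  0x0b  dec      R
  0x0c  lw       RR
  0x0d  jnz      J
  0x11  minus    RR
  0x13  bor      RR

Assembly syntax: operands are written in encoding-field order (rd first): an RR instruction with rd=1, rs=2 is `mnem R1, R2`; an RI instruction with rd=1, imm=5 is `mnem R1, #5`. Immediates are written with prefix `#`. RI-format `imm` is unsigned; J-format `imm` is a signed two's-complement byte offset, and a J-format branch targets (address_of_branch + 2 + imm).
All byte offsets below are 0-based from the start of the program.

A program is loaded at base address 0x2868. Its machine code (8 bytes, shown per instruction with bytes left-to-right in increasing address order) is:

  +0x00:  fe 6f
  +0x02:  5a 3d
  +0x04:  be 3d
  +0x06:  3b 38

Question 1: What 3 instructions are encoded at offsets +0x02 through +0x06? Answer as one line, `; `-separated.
+0x02: 5a 3d ⇒ word 0x3d5a (little)
  op=0x3d5a>>11=0x7 ⇒ sbi (RI)
  rd: (w>>7)&0xf=0xa → R10
  imm: (w>>0)&0x7f=0x5a → #90
+0x04: be 3d ⇒ word 0x3dbe (little)
  op=0x3dbe>>11=0x7 ⇒ sbi (RI)
  rd: (w>>7)&0xf=0xb → R11
  imm: (w>>0)&0x7f=0x3e → #62
+0x06: 3b 38 ⇒ word 0x383b (little)
  op=0x383b>>11=0x7 ⇒ sbi (RI)
  rd: (w>>7)&0xf=0x0 → R0
  imm: (w>>0)&0x7f=0x3b → #59

sbi R10, #90; sbi R11, #62; sbi R0, #59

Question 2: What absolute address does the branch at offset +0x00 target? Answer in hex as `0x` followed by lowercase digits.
@+00  little-endian(fe 6f) = 0x6ffe
  opcode bits[15:11]=0xd: jnz/J
  imm@[10:0]=0x7fe (s11→-2) ⇒ #-2
  target = base 0x2868 + off 0x00 + 2 + imm -2 = 0x2868

0x2868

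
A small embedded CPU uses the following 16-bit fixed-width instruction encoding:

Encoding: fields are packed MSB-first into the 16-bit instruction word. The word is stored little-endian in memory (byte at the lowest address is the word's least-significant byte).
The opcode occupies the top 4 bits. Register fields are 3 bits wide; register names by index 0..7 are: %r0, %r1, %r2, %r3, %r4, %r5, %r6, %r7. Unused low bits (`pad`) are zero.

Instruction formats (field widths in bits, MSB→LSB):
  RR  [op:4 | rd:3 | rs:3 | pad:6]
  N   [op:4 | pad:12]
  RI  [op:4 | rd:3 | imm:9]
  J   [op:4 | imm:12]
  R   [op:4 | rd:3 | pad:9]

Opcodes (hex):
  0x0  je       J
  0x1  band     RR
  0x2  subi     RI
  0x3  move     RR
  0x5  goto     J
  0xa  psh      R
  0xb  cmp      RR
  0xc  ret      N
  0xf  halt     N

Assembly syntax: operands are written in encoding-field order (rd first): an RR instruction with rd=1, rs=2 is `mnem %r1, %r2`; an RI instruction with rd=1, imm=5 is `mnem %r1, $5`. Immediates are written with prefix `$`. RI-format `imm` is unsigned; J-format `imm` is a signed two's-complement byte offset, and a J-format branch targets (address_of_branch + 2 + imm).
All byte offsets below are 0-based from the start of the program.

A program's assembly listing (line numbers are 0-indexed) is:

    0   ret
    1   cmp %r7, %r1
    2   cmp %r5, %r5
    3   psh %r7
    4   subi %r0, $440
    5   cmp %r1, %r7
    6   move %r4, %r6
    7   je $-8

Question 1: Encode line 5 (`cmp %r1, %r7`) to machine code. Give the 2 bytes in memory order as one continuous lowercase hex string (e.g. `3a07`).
5. cmp fields op=0xb:4|rd=1:3|rs=7:3|pad=0:6 → word b3c0h → c0 b3

c0b3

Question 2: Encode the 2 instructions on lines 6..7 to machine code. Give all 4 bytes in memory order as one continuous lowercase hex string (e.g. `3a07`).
6. move fields op=0x3:4|rd=4:3|rs=6:3|pad=0:6 → word 3980h → 80 39
7. je fields op=0x0:4|imm=-8:12 → word 0ff8h → f8 0f

8039f80f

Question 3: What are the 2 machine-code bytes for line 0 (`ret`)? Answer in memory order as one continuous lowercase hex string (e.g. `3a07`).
0. ret fields op=0xc:4|pad=0:12 → word c000h → 00 c0

00c0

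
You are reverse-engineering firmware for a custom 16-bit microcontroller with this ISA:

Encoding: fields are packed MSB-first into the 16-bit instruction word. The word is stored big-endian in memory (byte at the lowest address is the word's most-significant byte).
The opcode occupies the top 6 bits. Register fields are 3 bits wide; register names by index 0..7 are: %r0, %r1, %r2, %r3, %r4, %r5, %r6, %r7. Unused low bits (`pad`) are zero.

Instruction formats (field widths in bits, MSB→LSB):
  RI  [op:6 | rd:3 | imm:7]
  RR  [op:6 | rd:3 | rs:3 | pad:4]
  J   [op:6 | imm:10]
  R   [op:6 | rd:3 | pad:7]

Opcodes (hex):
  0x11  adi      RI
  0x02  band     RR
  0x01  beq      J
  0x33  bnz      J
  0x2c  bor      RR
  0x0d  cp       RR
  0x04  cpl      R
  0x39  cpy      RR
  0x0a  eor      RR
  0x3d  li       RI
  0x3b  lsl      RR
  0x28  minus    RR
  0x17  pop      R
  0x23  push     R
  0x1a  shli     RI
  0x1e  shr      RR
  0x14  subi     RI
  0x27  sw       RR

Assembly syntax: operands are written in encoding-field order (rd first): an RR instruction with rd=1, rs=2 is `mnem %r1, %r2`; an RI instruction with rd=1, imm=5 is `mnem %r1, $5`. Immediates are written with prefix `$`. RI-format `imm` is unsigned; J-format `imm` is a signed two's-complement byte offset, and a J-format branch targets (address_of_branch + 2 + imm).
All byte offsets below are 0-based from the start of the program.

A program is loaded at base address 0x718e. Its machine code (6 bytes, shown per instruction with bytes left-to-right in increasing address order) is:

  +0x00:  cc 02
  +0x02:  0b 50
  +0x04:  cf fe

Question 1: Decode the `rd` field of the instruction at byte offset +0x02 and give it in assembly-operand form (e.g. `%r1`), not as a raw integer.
%r6

[02] 0b 50 → 0x0b50
  opcode bits[15:10]=0x2: band/RR
  [9:7] rd=6 = %r6
  [6:4] rs=5 = %r5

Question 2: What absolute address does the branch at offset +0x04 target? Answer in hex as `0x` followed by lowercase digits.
0x7192

@+04  big-endian(cf fe) = 0xcffe
  op=0xcffe>>10=0x33 ⇒ bnz (J)
  [9:0] imm=1022 (s10→-2) = $-2
  target = base 0x718e + off 0x04 + 2 + imm -2 = 0x7192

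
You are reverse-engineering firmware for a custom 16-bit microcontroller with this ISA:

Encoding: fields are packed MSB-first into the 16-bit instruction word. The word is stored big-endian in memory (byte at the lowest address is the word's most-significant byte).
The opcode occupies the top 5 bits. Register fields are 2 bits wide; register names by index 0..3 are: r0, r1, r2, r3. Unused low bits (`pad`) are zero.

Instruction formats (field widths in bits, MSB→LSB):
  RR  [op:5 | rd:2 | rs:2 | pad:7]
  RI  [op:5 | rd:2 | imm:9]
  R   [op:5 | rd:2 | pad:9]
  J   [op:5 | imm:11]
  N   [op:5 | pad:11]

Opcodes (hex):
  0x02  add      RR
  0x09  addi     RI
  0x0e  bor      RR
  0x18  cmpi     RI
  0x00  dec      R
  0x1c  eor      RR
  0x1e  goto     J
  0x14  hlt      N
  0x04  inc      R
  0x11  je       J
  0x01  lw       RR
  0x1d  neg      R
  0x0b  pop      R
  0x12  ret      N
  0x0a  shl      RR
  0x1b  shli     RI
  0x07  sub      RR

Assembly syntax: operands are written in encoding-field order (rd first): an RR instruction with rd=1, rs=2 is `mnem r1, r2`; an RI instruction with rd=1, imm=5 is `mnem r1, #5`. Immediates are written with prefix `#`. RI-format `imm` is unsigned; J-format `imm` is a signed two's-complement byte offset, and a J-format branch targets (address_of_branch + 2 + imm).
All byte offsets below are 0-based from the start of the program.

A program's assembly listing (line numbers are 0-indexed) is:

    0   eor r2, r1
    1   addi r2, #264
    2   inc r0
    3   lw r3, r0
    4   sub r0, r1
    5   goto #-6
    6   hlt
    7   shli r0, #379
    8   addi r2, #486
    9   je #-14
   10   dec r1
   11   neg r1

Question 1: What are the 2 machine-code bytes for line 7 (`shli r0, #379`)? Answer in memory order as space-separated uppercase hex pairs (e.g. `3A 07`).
D9 7B

7. shli fields op=0x1b:5|rd=0:2|imm=379:9 → word d97bh → d9 7b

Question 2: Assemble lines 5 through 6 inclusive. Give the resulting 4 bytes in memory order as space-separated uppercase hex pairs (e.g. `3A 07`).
F7 FA A0 00

5. goto fields op=0x1e:5|imm=-6:11 → word f7fah → f7 fa
6. hlt fields op=0x14:5|pad=0:11 → word a000h → a0 00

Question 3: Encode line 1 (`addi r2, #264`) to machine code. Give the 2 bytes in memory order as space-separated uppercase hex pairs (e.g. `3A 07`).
1. addi fields op=0x9:5|rd=2:2|imm=264:9 → word 4d08h → 4d 08

4D 08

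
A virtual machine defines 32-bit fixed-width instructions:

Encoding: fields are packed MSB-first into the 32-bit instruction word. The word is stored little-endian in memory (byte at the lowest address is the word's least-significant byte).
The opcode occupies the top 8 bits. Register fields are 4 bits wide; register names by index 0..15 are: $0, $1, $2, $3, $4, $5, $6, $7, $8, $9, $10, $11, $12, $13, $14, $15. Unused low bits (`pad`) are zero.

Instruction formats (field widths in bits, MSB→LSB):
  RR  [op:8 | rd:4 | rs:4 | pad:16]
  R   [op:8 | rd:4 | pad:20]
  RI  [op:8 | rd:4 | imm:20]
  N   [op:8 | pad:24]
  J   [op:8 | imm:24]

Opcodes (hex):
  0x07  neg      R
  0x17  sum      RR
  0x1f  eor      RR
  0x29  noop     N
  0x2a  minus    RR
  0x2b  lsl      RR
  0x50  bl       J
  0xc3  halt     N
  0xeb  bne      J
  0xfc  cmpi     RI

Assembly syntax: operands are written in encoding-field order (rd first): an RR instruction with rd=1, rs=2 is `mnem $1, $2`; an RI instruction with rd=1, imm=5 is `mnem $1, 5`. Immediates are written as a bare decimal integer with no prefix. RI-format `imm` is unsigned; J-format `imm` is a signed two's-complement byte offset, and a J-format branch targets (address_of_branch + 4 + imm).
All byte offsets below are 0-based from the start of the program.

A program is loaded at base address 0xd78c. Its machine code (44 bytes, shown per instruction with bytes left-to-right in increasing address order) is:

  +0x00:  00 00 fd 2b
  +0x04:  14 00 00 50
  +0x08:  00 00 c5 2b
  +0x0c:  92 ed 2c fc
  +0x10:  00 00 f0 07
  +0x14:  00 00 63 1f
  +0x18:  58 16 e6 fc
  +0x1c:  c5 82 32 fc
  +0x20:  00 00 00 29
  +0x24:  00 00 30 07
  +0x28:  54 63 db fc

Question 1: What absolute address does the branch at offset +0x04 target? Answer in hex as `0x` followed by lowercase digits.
0xd7a8

@+04  little-endian(14 00 00 50) = 0x50000014
  opcode bits[31:24]=0x50: bl/J
  [23:0] imm=20 = 20
  target = base 0xd78c + off 0x04 + 4 + imm 20 = 0xd7a8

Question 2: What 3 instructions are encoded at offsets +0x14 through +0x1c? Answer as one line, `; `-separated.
eor $6, $3; cmpi $14, 398936; cmpi $3, 164549

off 0x14: read 00 00 63 1f as little → 0x1f630000
  top 8b → 0x1f → eor [RR]
  rd: (w>>20)&0xf=0x6 → $6
  rs: (w>>16)&0xf=0x3 → $3
off 0x18: read 58 16 e6 fc as little → 0xfce61658
  top 8b → 0xfc → cmpi [RI]
  rd: (w>>20)&0xf=0xe → $14
  imm: (w>>0)&0xfffff=0x61658 → 398936
off 0x1c: read c5 82 32 fc as little → 0xfc3282c5
  top 8b → 0xfc → cmpi [RI]
  rd: (w>>20)&0xf=0x3 → $3
  imm: (w>>0)&0xfffff=0x282c5 → 164549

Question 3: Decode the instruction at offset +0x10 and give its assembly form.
[10] 00 00 f0 07 → 0x07f00000
  op=0x07f00000>>24=0x7 ⇒ neg (R)
  [23:20] rd=15 = $15

neg $15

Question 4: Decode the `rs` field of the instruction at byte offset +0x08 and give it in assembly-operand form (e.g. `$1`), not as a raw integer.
$5

+0x08: 00 00 c5 2b ⇒ word 0x2bc50000 (little)
  top 8b → 0x2b → lsl [RR]
  rd: (w>>20)&0xf=0xc → $12
  rs: (w>>16)&0xf=0x5 → $5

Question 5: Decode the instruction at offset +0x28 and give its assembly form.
cmpi $13, 746324

@+28  little-endian(54 63 db fc) = 0xfcdb6354
  op=0xfcdb6354>>24=0xfc ⇒ cmpi (RI)
  rd@[23:20]=0xd ⇒ $13
  imm@[19:0]=0xb6354 ⇒ 746324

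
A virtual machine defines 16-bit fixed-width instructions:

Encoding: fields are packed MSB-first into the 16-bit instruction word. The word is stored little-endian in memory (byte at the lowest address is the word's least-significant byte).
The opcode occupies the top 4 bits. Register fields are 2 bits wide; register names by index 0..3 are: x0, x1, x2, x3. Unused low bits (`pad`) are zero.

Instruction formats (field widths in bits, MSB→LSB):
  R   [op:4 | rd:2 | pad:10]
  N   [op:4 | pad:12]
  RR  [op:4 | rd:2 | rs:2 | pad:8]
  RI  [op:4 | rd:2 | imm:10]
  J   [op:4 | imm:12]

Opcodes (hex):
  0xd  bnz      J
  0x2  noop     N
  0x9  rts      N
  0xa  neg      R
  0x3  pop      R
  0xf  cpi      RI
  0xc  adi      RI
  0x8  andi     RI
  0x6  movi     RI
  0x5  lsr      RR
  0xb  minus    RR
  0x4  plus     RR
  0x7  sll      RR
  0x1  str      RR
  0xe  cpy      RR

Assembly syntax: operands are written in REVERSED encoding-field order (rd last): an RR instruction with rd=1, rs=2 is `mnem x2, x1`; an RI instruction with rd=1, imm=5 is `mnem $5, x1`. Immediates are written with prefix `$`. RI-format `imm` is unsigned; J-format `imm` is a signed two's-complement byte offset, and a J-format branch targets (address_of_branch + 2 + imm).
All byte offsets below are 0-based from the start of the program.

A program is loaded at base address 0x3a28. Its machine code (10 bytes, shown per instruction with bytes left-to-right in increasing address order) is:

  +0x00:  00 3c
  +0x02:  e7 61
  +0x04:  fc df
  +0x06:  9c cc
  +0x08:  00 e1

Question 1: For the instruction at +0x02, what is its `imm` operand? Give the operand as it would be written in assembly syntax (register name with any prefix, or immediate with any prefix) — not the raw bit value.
+0x02: e7 61 ⇒ word 0x61e7 (little)
  top 4b → 0x6 → movi [RI]
  rd@[11:10]=0x0 ⇒ x0
  imm@[9:0]=0x1e7 ⇒ $487

$487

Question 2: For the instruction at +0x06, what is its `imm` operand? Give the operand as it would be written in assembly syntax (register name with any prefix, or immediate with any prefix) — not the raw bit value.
$156

@+06  little-endian(9c cc) = 0xcc9c
  opcode bits[15:12]=0xc: adi/RI
  rd: (w>>10)&0x3=0x3 → x3
  imm: (w>>0)&0x3ff=0x9c → $156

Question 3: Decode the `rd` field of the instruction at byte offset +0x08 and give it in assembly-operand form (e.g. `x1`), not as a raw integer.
+0x08: 00 e1 ⇒ word 0xe100 (little)
  op=0xe100>>12=0xe ⇒ cpy (RR)
  [11:10] rd=0 = x0
  [9:8] rs=1 = x1

x0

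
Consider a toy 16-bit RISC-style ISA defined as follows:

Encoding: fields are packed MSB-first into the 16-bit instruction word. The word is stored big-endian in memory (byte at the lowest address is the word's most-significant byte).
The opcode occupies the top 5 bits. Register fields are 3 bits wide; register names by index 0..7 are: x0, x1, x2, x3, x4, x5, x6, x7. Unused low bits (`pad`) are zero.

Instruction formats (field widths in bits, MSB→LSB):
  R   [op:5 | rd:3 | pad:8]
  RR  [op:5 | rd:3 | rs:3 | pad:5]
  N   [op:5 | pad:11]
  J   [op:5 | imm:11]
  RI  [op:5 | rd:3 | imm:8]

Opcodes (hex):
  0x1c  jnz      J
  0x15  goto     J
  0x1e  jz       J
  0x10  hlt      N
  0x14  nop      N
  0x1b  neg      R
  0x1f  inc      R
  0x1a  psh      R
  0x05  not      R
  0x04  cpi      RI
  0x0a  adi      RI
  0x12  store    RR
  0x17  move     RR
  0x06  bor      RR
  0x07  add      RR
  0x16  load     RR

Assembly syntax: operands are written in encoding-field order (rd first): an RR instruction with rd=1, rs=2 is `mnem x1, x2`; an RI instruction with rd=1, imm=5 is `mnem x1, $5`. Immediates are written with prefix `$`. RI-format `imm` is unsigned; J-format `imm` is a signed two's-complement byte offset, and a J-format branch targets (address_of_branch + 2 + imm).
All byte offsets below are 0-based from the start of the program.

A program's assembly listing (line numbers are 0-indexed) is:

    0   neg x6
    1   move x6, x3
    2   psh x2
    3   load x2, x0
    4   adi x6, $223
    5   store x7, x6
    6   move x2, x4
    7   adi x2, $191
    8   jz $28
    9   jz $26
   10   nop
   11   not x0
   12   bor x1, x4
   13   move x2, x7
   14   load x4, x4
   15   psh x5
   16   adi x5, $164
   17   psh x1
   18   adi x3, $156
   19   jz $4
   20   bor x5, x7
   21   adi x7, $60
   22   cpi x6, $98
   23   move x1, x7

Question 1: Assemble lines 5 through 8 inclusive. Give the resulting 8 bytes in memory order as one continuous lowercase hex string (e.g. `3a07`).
97c0ba8052bff01c

L5: store op=0x12:5|rd=7:3|rs=6:3|pad=0:5 ⇒ 0x97c0 ⇒ big 97 c0
L6: move op=0x17:5|rd=2:3|rs=4:3|pad=0:5 ⇒ 0xba80 ⇒ big ba 80
L7: adi op=0xa:5|rd=2:3|imm=191:8 ⇒ 0x52bf ⇒ big 52 bf
L8: jz op=0x1e:5|imm=28:11 ⇒ 0xf01c ⇒ big f0 1c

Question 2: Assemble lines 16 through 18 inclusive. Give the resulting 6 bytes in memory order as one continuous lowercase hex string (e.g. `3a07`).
55a4d100539c

16. adi fields op=0xa:5|rd=5:3|imm=164:8 → word 55a4h → 55 a4
17. psh fields op=0x1a:5|rd=1:3|pad=0:8 → word d100h → d1 00
18. adi fields op=0xa:5|rd=3:3|imm=156:8 → word 539ch → 53 9c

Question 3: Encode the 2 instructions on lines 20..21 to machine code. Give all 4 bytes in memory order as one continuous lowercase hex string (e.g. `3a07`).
line 20 (bor): pack op=0x6:5|rd=5:3|rs=7:3|pad=0:5 = 0x35e0; big→ 35 e0
line 21 (adi): pack op=0xa:5|rd=7:3|imm=60:8 = 0x573c; big→ 57 3c

35e0573c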